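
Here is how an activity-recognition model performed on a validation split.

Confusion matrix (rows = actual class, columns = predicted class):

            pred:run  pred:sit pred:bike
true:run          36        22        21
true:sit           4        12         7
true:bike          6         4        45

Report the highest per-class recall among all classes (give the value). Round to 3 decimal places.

Per-class recall (TP/(TP+FN)):
  run: TP=36, FN=22+21=43 → 36/79 = 0.4557
  sit: TP=12, FN=4+7=11 → 12/23 = 0.5217
  bike: TP=45, FN=6+4=10 → 45/55 = 0.8182
Highest is class 'bike' with recall = 0.818.

0.818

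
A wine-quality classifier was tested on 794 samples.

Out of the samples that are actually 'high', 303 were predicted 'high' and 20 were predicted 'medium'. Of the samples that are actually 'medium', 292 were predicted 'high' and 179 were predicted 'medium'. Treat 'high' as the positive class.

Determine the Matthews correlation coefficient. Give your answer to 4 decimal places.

0.3606

MCC = (TP·TN − FP·FN) / √((TP+FP)(TP+FN)(TN+FP)(TN+FN))
Numerator = 303·179 − 292·20 = 48397
Denominator = √(595·323·471·199) = √18013307865 = 134213.6650
MCC = 48397 / 134213.6650 = 0.3606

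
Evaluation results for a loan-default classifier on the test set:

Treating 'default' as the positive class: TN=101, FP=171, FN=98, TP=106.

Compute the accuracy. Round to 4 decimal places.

0.4349

Accuracy = (TP+TN)/N = (106+101)/476 = 0.4349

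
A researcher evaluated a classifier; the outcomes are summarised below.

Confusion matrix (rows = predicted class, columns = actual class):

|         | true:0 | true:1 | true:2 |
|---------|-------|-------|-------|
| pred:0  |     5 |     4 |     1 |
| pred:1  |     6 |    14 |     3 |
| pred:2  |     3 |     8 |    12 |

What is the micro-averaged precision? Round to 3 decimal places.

0.554

Micro-averaging pools counts across classes: ΣTP=31, ΣFP=25, ΣFN=25.
Micro-precision = TP/(TP+FP) on pooled counts = 0.554 (equals overall accuracy in single-label multiclass).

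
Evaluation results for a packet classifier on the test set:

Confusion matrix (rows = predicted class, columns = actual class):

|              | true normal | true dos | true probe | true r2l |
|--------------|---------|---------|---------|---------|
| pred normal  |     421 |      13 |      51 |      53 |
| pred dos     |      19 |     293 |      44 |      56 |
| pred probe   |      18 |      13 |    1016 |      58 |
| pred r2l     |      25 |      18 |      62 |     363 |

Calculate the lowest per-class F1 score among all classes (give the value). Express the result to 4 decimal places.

Per-class F1 score (2·TP/(2·TP+FP+FN)):
  normal: TP=421, FP=13+51+53=117, FN=19+18+25=62 → 842/1021 = 0.82468
  dos: TP=293, FP=19+44+56=119, FN=13+13+18=44 → 586/749 = 0.78238
  probe: TP=1016, FP=18+13+58=89, FN=51+44+62=157 → 2032/2278 = 0.89201
  r2l: TP=363, FP=25+18+62=105, FN=53+56+58=167 → 726/998 = 0.72745
Lowest is class 'r2l' with F1 score = 0.7275.

0.7275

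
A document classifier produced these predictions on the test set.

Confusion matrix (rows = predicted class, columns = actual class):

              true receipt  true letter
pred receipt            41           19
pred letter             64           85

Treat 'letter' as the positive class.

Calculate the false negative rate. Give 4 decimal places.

FNR = FN/(FN+TP) = 19/(19+85) = 0.1827

0.1827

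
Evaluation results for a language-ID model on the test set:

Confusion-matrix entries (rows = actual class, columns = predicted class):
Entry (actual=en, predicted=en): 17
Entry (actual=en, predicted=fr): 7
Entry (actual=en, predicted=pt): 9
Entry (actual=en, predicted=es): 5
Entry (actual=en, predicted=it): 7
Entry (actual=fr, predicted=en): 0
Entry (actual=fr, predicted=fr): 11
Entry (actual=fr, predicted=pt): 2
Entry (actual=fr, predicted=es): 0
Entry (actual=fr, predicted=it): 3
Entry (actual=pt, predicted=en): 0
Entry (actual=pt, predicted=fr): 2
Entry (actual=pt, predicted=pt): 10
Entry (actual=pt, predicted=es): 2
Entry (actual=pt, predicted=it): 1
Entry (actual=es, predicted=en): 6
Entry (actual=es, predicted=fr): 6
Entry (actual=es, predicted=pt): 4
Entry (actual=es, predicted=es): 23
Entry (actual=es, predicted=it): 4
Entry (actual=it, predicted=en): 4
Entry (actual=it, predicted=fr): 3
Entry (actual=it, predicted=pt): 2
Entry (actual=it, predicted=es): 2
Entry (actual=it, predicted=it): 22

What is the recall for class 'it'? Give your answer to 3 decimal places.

One-vs-rest for 'it': TP = diagonal; FP = other classes predicted 'it'; FN = 'it' predicted as other.
recall = TP/(TP+FN).
it: TP=22, FN=4+3+2+2=11 → 22/33 = 0.6667

0.667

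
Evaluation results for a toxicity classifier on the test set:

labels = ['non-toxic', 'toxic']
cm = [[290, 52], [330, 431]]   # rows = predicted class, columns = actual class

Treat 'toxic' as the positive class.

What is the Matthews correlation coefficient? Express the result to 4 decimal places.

MCC = (TP·TN − FP·FN) / √((TP+FP)(TP+FN)(TN+FP)(TN+FN))
Numerator = 431·290 − 330·52 = 107830
Denominator = √(761·483·620·342) = √77938058520 = 279173.8858
MCC = 107830 / 279173.8858 = 0.3862

0.3862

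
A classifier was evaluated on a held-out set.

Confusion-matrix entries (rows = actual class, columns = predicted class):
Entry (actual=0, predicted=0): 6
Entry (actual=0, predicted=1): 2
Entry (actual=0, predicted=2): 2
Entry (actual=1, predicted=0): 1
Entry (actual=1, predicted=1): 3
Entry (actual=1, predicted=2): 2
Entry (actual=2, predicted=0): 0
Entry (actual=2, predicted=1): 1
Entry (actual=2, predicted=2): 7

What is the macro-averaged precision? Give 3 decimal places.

Per-class precision (TP/(TP+FP)):
  0: TP=6, FP=1+0=1 → 6/7 = 0.8571
  1: TP=3, FP=2+1=3 → 3/6 = 0.5000
  2: TP=7, FP=2+2=4 → 7/11 = 0.6364
Macro-precision = mean = (0.8571 + 0.5000 + 0.6364) / 3 = 0.665

0.665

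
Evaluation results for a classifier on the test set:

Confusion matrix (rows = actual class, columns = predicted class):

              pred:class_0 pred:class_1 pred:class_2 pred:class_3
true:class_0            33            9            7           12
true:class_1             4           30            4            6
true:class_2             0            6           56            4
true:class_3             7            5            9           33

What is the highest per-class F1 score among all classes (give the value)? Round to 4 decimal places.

0.7887

Per-class F1 score (2·TP/(2·TP+FP+FN)):
  class_0: TP=33, FP=4+0+7=11, FN=9+7+12=28 → 66/105 = 0.62857
  class_1: TP=30, FP=9+6+5=20, FN=4+4+6=14 → 60/94 = 0.63830
  class_2: TP=56, FP=7+4+9=20, FN=0+6+4=10 → 112/142 = 0.78873
  class_3: TP=33, FP=12+6+4=22, FN=7+5+9=21 → 66/109 = 0.60550
Highest is class 'class_2' with F1 score = 0.7887.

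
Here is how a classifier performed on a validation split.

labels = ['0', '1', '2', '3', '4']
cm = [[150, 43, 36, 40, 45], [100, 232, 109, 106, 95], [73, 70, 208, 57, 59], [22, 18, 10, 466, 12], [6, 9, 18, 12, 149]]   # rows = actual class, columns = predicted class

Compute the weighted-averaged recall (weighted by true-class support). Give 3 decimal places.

0.562

Per-class recall (TP/(TP+FN)):
  0: TP=150, FN=43+36+40+45=164 → 150/314 = 0.4777
  1: TP=232, FN=100+109+106+95=410 → 232/642 = 0.3614
  2: TP=208, FN=73+70+57+59=259 → 208/467 = 0.4454
  3: TP=466, FN=22+18+10+12=62 → 466/528 = 0.8826
  4: TP=149, FN=6+9+18+12=45 → 149/194 = 0.7680
Weighted-recall = Σ (supportᵢ/N)·recallᵢ with N=2145: (314/2145)·0.4777 + (642/2145)·0.3614 + (467/2145)·0.4454 + (528/2145)·0.8826 + (194/2145)·0.7680 = 0.562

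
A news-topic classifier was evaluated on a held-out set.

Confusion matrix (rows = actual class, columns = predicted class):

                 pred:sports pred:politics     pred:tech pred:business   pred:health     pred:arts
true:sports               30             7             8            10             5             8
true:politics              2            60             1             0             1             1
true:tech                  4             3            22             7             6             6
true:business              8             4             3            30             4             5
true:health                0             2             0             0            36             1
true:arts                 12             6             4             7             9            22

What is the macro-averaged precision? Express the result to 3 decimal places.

Per-class precision (TP/(TP+FP)):
  sports: TP=30, FP=2+4+8+0+12=26 → 30/56 = 0.5357
  politics: TP=60, FP=7+3+4+2+6=22 → 60/82 = 0.7317
  tech: TP=22, FP=8+1+3+0+4=16 → 22/38 = 0.5789
  business: TP=30, FP=10+0+7+0+7=24 → 30/54 = 0.5556
  health: TP=36, FP=5+1+6+4+9=25 → 36/61 = 0.5902
  arts: TP=22, FP=8+1+6+5+1=21 → 22/43 = 0.5116
Macro-precision = mean = (0.5357 + 0.7317 + 0.5789 + 0.5556 + 0.5902 + 0.5116) / 6 = 0.584

0.584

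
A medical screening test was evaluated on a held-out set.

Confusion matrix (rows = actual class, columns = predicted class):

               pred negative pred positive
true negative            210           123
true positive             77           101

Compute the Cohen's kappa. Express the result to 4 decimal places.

0.1868

Observed agreement pₒ = trace/N = 311/511 = 0.60861
Expected agreement pₑ = Σ (rowᵢ·colᵢ)/N² = (333·287 + 178·224)/511² = 0.51870
κ = (pₒ − pₑ)/(1 − pₑ) = (0.60861 − 0.51870)/(1 − 0.51870) = 0.1868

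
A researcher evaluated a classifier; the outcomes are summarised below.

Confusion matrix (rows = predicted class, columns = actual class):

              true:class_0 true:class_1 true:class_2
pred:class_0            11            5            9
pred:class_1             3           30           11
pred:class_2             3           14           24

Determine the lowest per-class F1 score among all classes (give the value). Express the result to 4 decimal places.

0.5238

Per-class F1 score (2·TP/(2·TP+FP+FN)):
  class_0: TP=11, FP=5+9=14, FN=3+3=6 → 22/42 = 0.52381
  class_1: TP=30, FP=3+11=14, FN=5+14=19 → 60/93 = 0.64516
  class_2: TP=24, FP=3+14=17, FN=9+11=20 → 48/85 = 0.56471
Lowest is class 'class_0' with F1 score = 0.5238.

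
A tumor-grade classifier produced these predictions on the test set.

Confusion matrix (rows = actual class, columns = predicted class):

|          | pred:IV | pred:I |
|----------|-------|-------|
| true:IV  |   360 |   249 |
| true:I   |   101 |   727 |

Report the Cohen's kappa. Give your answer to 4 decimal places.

0.4847

Observed agreement pₒ = trace/N = 1087/1437 = 0.75644
Expected agreement pₑ = Σ (rowᵢ·colᵢ)/N² = (609·461 + 828·976)/1437² = 0.52731
κ = (pₒ − pₑ)/(1 − pₑ) = (0.75644 − 0.52731)/(1 − 0.52731) = 0.4847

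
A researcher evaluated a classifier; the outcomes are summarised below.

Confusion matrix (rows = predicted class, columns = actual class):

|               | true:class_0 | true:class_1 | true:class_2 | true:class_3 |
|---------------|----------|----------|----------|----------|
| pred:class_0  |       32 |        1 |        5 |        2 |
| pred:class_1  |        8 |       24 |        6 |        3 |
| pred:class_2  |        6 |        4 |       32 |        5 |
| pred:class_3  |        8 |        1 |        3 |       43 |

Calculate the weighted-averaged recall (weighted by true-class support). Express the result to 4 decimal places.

Per-class recall (TP/(TP+FN)):
  class_0: TP=32, FN=8+6+8=22 → 32/54 = 0.59259
  class_1: TP=24, FN=1+4+1=6 → 24/30 = 0.80000
  class_2: TP=32, FN=5+6+3=14 → 32/46 = 0.69565
  class_3: TP=43, FN=2+3+5=10 → 43/53 = 0.81132
Weighted-recall = Σ (supportᵢ/N)·recallᵢ with N=183: (54/183)·0.59259 + (30/183)·0.80000 + (46/183)·0.69565 + (53/183)·0.81132 = 0.7158

0.7158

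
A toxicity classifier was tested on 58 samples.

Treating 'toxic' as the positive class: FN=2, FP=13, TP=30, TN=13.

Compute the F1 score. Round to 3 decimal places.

Precision = TP/(TP+FP) = 30/43 = 0.6977
Recall = TP/(TP+FN) = 30/32 = 0.9375
F1 = 2·TP/(2·TP+FP+FN) = 60/75 = 0.800

0.800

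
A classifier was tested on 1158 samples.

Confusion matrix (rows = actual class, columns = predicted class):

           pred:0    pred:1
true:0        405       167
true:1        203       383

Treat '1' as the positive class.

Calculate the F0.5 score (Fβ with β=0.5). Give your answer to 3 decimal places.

Fβ = (1+β²)·TP / ((1+β²)·TP + β²·FN + FP), with β²=1/4
= 1.25·383 / (1.25·383 + 0.25·203 + 167) = 0.687

0.687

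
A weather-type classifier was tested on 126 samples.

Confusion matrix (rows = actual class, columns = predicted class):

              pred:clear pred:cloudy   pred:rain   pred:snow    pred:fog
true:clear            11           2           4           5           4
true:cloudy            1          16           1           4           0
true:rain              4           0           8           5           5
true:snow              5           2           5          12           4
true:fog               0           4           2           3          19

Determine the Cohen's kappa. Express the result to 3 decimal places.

0.403

Observed agreement pₒ = trace/N = 66/126 = 0.5238
Expected agreement pₑ = Σ (rowᵢ·colᵢ)/N² = (26·21 + 22·24 + 22·20 + 28·29 + 28·32)/126² = 0.2029
κ = (pₒ − pₑ)/(1 − pₑ) = (0.5238 − 0.2029)/(1 − 0.2029) = 0.403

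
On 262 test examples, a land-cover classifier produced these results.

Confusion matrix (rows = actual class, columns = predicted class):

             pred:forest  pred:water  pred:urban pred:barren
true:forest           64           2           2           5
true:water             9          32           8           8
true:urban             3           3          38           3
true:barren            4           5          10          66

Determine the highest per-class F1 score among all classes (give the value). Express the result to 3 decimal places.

Per-class F1 score (2·TP/(2·TP+FP+FN)):
  forest: TP=64, FP=9+3+4=16, FN=2+2+5=9 → 128/153 = 0.8366
  water: TP=32, FP=2+3+5=10, FN=9+8+8=25 → 64/99 = 0.6465
  urban: TP=38, FP=2+8+10=20, FN=3+3+3=9 → 76/105 = 0.7238
  barren: TP=66, FP=5+8+3=16, FN=4+5+10=19 → 132/167 = 0.7904
Highest is class 'forest' with F1 score = 0.837.

0.837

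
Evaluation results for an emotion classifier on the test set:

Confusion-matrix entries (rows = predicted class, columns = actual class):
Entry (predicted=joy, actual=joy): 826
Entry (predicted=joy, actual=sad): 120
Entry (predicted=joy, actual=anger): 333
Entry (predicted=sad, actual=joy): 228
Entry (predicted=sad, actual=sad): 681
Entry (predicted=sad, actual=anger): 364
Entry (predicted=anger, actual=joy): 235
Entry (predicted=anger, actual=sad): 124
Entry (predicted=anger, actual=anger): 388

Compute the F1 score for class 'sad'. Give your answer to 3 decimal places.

F1 score = 2·TP/(2·TP+FP+FN).
sad: TP=681, FP=228+364=592, FN=120+124=244 → 1362/2198 = 0.6197

0.620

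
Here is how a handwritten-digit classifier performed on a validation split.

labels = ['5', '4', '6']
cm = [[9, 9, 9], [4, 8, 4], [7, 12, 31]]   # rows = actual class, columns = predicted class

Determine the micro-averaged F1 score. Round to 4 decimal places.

0.5161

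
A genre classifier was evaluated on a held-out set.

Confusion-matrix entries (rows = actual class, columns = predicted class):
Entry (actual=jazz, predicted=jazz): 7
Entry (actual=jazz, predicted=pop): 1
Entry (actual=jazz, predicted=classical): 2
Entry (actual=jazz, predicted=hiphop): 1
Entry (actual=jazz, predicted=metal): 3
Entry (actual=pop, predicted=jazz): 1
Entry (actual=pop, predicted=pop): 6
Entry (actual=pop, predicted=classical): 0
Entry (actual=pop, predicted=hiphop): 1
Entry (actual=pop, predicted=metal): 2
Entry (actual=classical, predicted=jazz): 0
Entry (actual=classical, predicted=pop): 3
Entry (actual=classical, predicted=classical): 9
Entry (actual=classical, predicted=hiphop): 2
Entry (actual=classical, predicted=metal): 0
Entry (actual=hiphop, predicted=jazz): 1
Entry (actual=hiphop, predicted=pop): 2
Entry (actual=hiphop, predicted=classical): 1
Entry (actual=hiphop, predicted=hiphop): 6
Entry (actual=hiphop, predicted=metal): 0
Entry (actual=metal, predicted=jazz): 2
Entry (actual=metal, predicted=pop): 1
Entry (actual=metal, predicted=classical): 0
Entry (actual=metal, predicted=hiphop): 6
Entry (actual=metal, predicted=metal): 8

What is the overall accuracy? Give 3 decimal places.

Accuracy = trace / total = (7+6+9+6+8=36) / 65 = 36/65 = 0.554

0.554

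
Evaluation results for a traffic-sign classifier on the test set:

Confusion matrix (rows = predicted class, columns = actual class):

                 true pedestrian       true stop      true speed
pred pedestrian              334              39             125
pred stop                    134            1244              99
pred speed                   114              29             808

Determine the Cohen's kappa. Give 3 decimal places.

Observed agreement pₒ = trace/N = 2386/2926 = 0.8154
Expected agreement pₑ = Σ (rowᵢ·colᵢ)/N² = (582·498 + 1312·1477 + 1032·951)/2926² = 0.3748
κ = (pₒ − pₑ)/(1 − pₑ) = (0.8154 − 0.3748)/(1 − 0.3748) = 0.705

0.705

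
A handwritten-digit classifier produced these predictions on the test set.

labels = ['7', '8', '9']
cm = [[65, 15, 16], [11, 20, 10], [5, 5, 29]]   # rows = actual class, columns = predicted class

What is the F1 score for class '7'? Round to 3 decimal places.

0.734

F1 score = 2·TP/(2·TP+FP+FN).
7: TP=65, FP=11+5=16, FN=15+16=31 → 130/177 = 0.7345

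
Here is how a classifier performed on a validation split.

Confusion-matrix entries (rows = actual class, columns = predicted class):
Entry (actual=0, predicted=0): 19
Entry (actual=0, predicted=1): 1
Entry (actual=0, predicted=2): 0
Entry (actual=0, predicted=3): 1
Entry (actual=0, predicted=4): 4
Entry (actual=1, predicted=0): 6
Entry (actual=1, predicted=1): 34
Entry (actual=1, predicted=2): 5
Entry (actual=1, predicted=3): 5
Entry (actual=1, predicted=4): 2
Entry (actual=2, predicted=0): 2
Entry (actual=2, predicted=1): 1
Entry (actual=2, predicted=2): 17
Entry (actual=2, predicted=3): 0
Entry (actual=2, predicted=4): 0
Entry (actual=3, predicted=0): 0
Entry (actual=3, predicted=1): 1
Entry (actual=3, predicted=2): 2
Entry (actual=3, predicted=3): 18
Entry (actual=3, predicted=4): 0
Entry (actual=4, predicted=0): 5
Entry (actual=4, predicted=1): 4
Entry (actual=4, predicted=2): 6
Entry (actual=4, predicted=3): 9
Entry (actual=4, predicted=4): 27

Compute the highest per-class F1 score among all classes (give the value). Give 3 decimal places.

Per-class F1 score (2·TP/(2·TP+FP+FN)):
  0: TP=19, FP=6+2+0+5=13, FN=1+0+1+4=6 → 38/57 = 0.6667
  1: TP=34, FP=1+1+1+4=7, FN=6+5+5+2=18 → 68/93 = 0.7312
  2: TP=17, FP=0+5+2+6=13, FN=2+1+0+0=3 → 34/50 = 0.6800
  3: TP=18, FP=1+5+0+9=15, FN=0+1+2+0=3 → 36/54 = 0.6667
  4: TP=27, FP=4+2+0+0=6, FN=5+4+6+9=24 → 54/84 = 0.6429
Highest is class '1' with F1 score = 0.731.

0.731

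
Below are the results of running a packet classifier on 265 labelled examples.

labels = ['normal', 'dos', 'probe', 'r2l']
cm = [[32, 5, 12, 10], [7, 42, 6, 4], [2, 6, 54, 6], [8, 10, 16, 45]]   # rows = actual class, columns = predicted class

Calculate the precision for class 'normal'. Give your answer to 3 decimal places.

0.653

One-vs-rest for 'normal': TP = diagonal; FP = other classes predicted 'normal'; FN = 'normal' predicted as other.
precision = TP/(TP+FP).
normal: TP=32, FP=7+2+8=17 → 32/49 = 0.6531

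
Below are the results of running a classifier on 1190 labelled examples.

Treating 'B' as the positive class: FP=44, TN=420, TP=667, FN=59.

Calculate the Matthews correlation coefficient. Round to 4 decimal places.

0.8194

MCC = (TP·TN − FP·FN) / √((TP+FP)(TP+FN)(TN+FP)(TN+FN))
Numerator = 667·420 − 44·59 = 277544
Denominator = √(711·726·464·479) = √114725435616 = 338711.4341
MCC = 277544 / 338711.4341 = 0.8194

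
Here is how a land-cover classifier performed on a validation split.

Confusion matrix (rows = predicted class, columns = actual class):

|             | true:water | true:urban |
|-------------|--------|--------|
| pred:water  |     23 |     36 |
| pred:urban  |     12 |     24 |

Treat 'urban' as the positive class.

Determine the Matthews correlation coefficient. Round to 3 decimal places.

0.057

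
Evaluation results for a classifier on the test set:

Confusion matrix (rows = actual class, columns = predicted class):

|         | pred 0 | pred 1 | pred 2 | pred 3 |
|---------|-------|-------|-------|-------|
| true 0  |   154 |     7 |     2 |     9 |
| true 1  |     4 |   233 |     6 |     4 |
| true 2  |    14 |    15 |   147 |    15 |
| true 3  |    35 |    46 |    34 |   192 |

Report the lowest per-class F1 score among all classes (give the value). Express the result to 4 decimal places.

0.7287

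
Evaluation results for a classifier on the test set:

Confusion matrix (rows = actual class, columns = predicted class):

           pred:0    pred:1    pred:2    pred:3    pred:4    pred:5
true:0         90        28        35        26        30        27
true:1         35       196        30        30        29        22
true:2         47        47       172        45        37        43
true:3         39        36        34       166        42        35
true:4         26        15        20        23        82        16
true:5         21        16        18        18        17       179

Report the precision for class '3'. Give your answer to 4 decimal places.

0.5390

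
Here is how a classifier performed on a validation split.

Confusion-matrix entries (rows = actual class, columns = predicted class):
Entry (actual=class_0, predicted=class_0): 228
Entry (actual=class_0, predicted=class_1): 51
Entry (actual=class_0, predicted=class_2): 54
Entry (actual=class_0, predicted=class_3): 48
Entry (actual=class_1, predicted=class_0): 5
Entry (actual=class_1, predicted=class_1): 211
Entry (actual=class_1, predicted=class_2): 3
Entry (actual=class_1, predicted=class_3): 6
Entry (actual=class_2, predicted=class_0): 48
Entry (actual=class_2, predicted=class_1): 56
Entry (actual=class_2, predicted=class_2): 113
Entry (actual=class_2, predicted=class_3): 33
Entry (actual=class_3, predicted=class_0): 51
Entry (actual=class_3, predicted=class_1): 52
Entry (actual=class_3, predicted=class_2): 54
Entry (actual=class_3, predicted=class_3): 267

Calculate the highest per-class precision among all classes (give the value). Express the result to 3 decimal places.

0.754

Per-class precision (TP/(TP+FP)):
  class_0: TP=228, FP=5+48+51=104 → 228/332 = 0.6867
  class_1: TP=211, FP=51+56+52=159 → 211/370 = 0.5703
  class_2: TP=113, FP=54+3+54=111 → 113/224 = 0.5045
  class_3: TP=267, FP=48+6+33=87 → 267/354 = 0.7542
Highest is class 'class_3' with precision = 0.754.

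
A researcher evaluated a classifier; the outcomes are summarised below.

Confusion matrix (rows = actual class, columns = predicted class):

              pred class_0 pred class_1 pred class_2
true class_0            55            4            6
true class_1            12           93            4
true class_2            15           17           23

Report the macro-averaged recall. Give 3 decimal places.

0.706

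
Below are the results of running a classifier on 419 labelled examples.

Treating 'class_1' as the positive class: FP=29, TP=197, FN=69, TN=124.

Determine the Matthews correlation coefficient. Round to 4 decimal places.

MCC = (TP·TN − FP·FN) / √((TP+FP)(TP+FN)(TN+FP)(TN+FN))
Numerator = 197·124 − 29·69 = 22427
Denominator = √(226·266·153·193) = √1775165364 = 42132.7113
MCC = 22427 / 42132.7113 = 0.5323

0.5323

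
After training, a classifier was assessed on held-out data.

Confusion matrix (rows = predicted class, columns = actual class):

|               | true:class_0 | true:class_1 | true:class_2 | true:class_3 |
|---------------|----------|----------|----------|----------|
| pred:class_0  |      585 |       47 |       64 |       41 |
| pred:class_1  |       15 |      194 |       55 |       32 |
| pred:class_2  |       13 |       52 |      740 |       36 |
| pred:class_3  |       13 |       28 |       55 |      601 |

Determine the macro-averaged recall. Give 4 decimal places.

Per-class recall (TP/(TP+FN)):
  class_0: TP=585, FN=15+13+13=41 → 585/626 = 0.93450
  class_1: TP=194, FN=47+52+28=127 → 194/321 = 0.60436
  class_2: TP=740, FN=64+55+55=174 → 740/914 = 0.80963
  class_3: TP=601, FN=41+32+36=109 → 601/710 = 0.84648
Macro-recall = mean = (0.93450 + 0.60436 + 0.80963 + 0.84648) / 4 = 0.7987

0.7987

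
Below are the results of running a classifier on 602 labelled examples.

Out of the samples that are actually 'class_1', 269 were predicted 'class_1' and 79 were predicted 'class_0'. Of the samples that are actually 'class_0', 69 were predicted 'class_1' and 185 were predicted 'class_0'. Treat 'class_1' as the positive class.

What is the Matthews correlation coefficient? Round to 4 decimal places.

0.4990

MCC = (TP·TN − FP·FN) / √((TP+FP)(TP+FN)(TN+FP)(TN+FN))
Numerator = 269·185 − 69·79 = 44314
Denominator = √(338·348·254·264) = √7887394944 = 88811.0069
MCC = 44314 / 88811.0069 = 0.4990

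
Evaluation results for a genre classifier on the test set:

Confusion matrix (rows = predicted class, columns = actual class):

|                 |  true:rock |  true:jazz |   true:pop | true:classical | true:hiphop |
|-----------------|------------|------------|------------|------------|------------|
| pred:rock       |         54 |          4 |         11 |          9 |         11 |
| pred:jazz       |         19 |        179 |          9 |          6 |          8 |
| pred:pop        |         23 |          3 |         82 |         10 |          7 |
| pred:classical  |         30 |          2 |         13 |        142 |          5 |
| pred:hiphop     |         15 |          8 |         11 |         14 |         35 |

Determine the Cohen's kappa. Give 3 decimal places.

Observed agreement pₒ = trace/N = 492/710 = 0.6930
Expected agreement pₑ = Σ (rowᵢ·colᵢ)/N² = (141·89 + 196·221 + 126·125 + 181·192 + 66·83)/710² = 0.2219
κ = (pₒ − pₑ)/(1 − pₑ) = (0.6930 − 0.2219)/(1 − 0.2219) = 0.605

0.605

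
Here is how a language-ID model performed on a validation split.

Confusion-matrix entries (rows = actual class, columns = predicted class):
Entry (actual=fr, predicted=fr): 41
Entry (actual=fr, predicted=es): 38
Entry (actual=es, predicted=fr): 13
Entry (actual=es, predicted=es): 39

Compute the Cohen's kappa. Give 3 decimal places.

Observed agreement pₒ = trace/N = 80/131 = 0.6107
Expected agreement pₑ = Σ (rowᵢ·colᵢ)/N² = (79·54 + 52·77)/131² = 0.4819
κ = (pₒ − pₑ)/(1 − pₑ) = (0.6107 − 0.4819)/(1 − 0.4819) = 0.249

0.249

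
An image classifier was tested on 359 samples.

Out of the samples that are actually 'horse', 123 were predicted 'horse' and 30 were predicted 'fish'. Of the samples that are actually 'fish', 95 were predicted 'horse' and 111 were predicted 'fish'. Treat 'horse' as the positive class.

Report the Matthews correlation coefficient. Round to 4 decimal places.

0.3471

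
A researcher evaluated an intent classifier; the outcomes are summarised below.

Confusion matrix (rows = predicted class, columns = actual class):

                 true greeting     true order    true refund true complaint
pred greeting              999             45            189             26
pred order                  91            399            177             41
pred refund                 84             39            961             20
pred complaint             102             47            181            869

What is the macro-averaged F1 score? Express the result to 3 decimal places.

0.744

Per-class F1 score (2·TP/(2·TP+FP+FN)):
  greeting: TP=999, FP=45+189+26=260, FN=91+84+102=277 → 1998/2535 = 0.7882
  order: TP=399, FP=91+177+41=309, FN=45+39+47=131 → 798/1238 = 0.6446
  refund: TP=961, FP=84+39+20=143, FN=189+177+181=547 → 1922/2612 = 0.7358
  complaint: TP=869, FP=102+47+181=330, FN=26+41+20=87 → 1738/2155 = 0.8065
Macro-F1 score = mean = (0.7882 + 0.6446 + 0.7358 + 0.8065) / 4 = 0.744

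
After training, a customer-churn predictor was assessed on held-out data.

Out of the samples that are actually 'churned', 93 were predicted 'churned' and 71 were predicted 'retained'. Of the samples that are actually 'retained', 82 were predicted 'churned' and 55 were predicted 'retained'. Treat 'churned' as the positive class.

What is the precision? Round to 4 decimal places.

Precision = TP/(TP+FP) = 93/(93+82) = 93/175 = 0.5314

0.5314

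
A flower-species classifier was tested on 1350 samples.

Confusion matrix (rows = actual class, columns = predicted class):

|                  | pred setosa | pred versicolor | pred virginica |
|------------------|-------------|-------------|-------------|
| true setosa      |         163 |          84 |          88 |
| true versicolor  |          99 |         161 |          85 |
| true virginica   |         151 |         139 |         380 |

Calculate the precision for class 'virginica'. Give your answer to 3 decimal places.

Treat 'virginica' as positive and all other classes as negative.
precision = TP/(TP+FP).
virginica: TP=380, FP=88+85=173 → 380/553 = 0.6872

0.687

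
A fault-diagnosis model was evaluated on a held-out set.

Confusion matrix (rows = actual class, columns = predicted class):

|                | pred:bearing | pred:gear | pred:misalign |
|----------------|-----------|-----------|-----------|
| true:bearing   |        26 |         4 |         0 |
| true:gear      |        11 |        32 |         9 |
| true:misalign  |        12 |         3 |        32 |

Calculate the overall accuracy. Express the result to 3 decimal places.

0.698

Accuracy = trace / total = (26+32+32=90) / 129 = 90/129 = 0.698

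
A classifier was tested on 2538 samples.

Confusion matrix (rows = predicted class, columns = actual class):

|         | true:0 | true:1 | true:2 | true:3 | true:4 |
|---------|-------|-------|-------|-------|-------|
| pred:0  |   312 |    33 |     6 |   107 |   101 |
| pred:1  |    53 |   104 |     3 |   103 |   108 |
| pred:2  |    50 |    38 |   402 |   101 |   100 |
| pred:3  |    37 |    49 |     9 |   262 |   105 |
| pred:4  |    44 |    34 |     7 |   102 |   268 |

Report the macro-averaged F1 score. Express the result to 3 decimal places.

Per-class F1 score (2·TP/(2·TP+FP+FN)):
  0: TP=312, FP=33+6+107+101=247, FN=53+50+37+44=184 → 624/1055 = 0.5915
  1: TP=104, FP=53+3+103+108=267, FN=33+38+49+34=154 → 208/629 = 0.3307
  2: TP=402, FP=50+38+101+100=289, FN=6+3+9+7=25 → 804/1118 = 0.7191
  3: TP=262, FP=37+49+9+105=200, FN=107+103+101+102=413 → 524/1137 = 0.4609
  4: TP=268, FP=44+34+7+102=187, FN=101+108+100+105=414 → 536/1137 = 0.4714
Macro-F1 score = mean = (0.5915 + 0.3307 + 0.7191 + 0.4609 + 0.4714) / 5 = 0.515

0.515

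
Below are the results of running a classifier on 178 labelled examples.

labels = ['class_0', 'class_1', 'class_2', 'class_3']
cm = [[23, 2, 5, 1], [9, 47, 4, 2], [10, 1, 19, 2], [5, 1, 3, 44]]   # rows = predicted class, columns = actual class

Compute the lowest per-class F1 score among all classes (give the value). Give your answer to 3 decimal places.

Per-class F1 score (2·TP/(2·TP+FP+FN)):
  class_0: TP=23, FP=2+5+1=8, FN=9+10+5=24 → 46/78 = 0.5897
  class_1: TP=47, FP=9+4+2=15, FN=2+1+1=4 → 94/113 = 0.8319
  class_2: TP=19, FP=10+1+2=13, FN=5+4+3=12 → 38/63 = 0.6032
  class_3: TP=44, FP=5+1+3=9, FN=1+2+2=5 → 88/102 = 0.8627
Lowest is class 'class_0' with F1 score = 0.590.

0.590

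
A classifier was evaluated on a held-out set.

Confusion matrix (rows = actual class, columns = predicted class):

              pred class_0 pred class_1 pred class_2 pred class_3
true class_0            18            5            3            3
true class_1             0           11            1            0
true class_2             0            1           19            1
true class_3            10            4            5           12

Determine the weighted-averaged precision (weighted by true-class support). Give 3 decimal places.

Per-class precision (TP/(TP+FP)):
  class_0: TP=18, FP=0+0+10=10 → 18/28 = 0.6429
  class_1: TP=11, FP=5+1+4=10 → 11/21 = 0.5238
  class_2: TP=19, FP=3+1+5=9 → 19/28 = 0.6786
  class_3: TP=12, FP=3+0+1=4 → 12/16 = 0.7500
Weighted-precision = Σ (supportᵢ/N)·precisionᵢ with N=93: (29/93)·0.6429 + (12/93)·0.5238 + (21/93)·0.6786 + (31/93)·0.7500 = 0.671

0.671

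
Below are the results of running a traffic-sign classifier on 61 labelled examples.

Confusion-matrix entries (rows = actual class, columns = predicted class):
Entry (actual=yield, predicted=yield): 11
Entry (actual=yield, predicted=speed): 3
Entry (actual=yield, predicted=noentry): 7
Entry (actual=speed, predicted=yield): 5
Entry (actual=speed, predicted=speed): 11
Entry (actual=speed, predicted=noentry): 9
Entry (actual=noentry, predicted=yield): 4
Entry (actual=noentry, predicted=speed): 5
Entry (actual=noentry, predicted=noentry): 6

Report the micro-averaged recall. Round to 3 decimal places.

0.459

Micro-averaging pools counts across classes: ΣTP=28, ΣFP=33, ΣFN=33.
Micro-recall = TP/(TP+FN) on pooled counts = 0.459 (equals overall accuracy in single-label multiclass).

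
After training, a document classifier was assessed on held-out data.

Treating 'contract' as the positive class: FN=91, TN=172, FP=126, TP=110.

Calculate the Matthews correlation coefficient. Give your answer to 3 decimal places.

MCC = (TP·TN − FP·FN) / √((TP+FP)(TP+FN)(TN+FP)(TN+FN))
Numerator = 110·172 − 126·91 = 7454
Denominator = √(236·201·298·263) = √3717749064 = 60973.3472
MCC = 7454 / 60973.3472 = 0.122

0.122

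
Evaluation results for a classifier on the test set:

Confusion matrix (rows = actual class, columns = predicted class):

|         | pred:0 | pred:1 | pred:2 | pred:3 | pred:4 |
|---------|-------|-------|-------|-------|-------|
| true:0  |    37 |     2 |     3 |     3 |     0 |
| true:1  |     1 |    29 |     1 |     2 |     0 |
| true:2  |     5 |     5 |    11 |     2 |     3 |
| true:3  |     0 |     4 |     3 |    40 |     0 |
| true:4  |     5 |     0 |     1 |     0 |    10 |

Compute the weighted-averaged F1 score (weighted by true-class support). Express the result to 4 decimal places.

Per-class F1 score (2·TP/(2·TP+FP+FN)):
  0: TP=37, FP=1+5+0+5=11, FN=2+3+3+0=8 → 74/93 = 0.79570
  1: TP=29, FP=2+5+4+0=11, FN=1+1+2+0=4 → 58/73 = 0.79452
  2: TP=11, FP=3+1+3+1=8, FN=5+5+2+3=15 → 22/45 = 0.48889
  3: TP=40, FP=3+2+2+0=7, FN=0+4+3+0=7 → 80/94 = 0.85106
  4: TP=10, FP=0+0+3+0=3, FN=5+0+1+0=6 → 20/29 = 0.68966
Weighted-F1 score = Σ (supportᵢ/N)·F1 scoreᵢ with N=167: (45/167)·0.79570 + (33/167)·0.79452 + (26/167)·0.48889 + (47/167)·0.85106 + (16/167)·0.68966 = 0.7531

0.7531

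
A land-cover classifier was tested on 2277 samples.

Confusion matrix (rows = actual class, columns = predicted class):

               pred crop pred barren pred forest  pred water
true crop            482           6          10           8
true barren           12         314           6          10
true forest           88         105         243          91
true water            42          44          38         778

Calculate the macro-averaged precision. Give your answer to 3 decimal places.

Per-class precision (TP/(TP+FP)):
  crop: TP=482, FP=12+88+42=142 → 482/624 = 0.7724
  barren: TP=314, FP=6+105+44=155 → 314/469 = 0.6695
  forest: TP=243, FP=10+6+38=54 → 243/297 = 0.8182
  water: TP=778, FP=8+10+91=109 → 778/887 = 0.8771
Macro-precision = mean = (0.7724 + 0.6695 + 0.8182 + 0.8771) / 4 = 0.784

0.784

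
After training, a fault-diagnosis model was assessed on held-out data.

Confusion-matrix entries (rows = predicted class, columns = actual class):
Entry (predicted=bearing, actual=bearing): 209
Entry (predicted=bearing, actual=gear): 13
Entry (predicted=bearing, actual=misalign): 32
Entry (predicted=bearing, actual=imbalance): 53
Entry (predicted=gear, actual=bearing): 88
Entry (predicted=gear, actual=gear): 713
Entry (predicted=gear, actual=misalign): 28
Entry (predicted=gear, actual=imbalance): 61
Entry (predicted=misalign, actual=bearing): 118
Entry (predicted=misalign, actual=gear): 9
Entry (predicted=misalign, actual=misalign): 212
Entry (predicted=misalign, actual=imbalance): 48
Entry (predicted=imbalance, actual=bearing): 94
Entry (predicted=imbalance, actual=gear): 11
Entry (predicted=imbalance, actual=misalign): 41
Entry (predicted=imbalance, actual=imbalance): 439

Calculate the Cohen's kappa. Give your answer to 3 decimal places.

0.621

Observed agreement pₒ = trace/N = 1573/2169 = 0.7252
Expected agreement pₑ = Σ (rowᵢ·colᵢ)/N² = (509·307 + 746·890 + 313·387 + 601·585)/2169² = 0.2748
κ = (pₒ − pₑ)/(1 − pₑ) = (0.7252 − 0.2748)/(1 − 0.2748) = 0.621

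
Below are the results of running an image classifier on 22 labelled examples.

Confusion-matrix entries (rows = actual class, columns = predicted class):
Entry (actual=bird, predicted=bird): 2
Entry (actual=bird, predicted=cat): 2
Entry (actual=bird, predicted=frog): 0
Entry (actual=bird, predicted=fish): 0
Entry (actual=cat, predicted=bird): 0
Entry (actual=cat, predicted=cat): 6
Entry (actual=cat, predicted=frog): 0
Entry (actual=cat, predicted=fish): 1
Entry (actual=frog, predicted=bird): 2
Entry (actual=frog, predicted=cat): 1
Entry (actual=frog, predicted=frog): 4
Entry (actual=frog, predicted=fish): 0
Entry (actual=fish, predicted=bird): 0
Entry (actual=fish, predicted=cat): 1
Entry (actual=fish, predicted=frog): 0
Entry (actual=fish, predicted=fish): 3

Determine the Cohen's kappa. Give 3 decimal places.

Observed agreement pₒ = trace/N = 15/22 = 0.6818
Expected agreement pₑ = Σ (rowᵢ·colᵢ)/N² = (4·4 + 7·10 + 7·4 + 4·4)/22² = 0.2686
κ = (pₒ − pₑ)/(1 − pₑ) = (0.6818 − 0.2686)/(1 − 0.2686) = 0.565

0.565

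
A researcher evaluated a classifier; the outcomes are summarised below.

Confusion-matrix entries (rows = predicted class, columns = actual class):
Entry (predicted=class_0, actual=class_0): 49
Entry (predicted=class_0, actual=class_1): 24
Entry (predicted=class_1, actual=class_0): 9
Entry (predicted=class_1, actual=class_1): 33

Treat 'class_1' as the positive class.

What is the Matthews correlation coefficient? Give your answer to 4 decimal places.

0.4400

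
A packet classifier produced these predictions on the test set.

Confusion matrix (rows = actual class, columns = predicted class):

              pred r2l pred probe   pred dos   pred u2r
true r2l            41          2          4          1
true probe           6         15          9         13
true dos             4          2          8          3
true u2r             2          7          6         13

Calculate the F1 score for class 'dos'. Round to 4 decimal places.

0.3636

Take TP from the diagonal, FP from the rest of the 'dos' prediction marginal, FN from the rest of the 'dos' actual marginal.
F1 score = 2·TP/(2·TP+FP+FN).
dos: TP=8, FP=4+9+6=19, FN=4+2+3=9 → 16/44 = 0.36364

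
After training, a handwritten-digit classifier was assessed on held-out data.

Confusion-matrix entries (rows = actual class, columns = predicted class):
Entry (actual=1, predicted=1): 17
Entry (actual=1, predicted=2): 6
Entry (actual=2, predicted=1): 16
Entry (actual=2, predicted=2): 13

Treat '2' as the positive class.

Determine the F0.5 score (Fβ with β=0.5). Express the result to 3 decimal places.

Fβ = (1+β²)·TP / ((1+β²)·TP + β²·FN + FP), with β²=1/4
= 1.25·13 / (1.25·13 + 0.25·16 + 6) = 0.619

0.619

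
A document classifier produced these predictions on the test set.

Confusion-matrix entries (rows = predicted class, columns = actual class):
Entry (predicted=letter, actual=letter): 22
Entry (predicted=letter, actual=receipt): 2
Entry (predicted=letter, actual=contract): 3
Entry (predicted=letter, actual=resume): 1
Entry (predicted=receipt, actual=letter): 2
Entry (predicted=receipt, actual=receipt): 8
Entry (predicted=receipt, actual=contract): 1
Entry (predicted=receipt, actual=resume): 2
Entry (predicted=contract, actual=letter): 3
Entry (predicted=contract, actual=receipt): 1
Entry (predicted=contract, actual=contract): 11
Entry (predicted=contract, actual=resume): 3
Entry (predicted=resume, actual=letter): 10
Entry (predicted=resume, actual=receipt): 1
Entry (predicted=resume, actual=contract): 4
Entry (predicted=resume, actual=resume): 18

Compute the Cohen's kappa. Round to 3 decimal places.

0.505

Observed agreement pₒ = trace/N = 59/92 = 0.6413
Expected agreement pₑ = Σ (rowᵢ·colᵢ)/N² = (37·28 + 12·13 + 19·18 + 24·33)/92² = 0.2748
κ = (pₒ − pₑ)/(1 − pₑ) = (0.6413 − 0.2748)/(1 − 0.2748) = 0.505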